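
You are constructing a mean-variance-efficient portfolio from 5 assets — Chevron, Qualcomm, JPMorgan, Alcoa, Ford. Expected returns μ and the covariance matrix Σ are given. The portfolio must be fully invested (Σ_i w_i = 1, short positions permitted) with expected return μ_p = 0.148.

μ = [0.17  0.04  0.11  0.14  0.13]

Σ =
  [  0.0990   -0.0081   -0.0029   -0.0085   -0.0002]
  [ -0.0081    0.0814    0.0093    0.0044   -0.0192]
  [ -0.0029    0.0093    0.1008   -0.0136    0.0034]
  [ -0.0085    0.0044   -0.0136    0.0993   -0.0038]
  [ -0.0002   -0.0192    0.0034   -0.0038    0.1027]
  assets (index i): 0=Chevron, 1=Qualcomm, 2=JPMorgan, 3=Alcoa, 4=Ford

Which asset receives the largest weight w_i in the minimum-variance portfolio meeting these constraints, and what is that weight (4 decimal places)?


Chevron (0.3597)

u=Σ⁻¹μ = [1.9737  0.7871  1.2660  1.7725  1.4405]
v=Σ⁻¹𝟙 = [12.6900  14.6952  10.1745  12.3824  12.6304]
a=μᵀu=0.941688  b=𝟙ᵀu=7.239810  c=𝟙ᵀv=62.572627  D=ac−b²=6.509065
λ₁=(c·0.148−b)/D = (62.572627·0.148−7.239810)/6.509065 = 0.310481
λ₂=(a−b·0.148)/D = (0.941688−7.239810·0.148)/6.509065 = -0.019942
w* = 0.310481·u + -0.019942·v:
  w_0 = 0.310481·1.9737 + -0.019942·12.6900 = 0.3597  (Chevron)
  w_1 = 0.310481·0.7871 + -0.019942·14.6952 = -0.0487  (Qualcomm)
  w_2 = 0.310481·1.2660 + -0.019942·10.1745 = 0.1902  (JPMorgan)
  w_3 = 0.310481·1.7725 + -0.019942·12.3824 = 0.3034  (Alcoa)
  w_4 = 0.310481·1.4405 + -0.019942·12.6304 = 0.1954  (Ford)
Σw_i=1.0000  μᵀw=0.1480
σ²=wᵀΣw=λ₁·μ_p+λ₂ = 0.310481·0.148 + -0.019942 = 0.026009 ≈ 0.0260


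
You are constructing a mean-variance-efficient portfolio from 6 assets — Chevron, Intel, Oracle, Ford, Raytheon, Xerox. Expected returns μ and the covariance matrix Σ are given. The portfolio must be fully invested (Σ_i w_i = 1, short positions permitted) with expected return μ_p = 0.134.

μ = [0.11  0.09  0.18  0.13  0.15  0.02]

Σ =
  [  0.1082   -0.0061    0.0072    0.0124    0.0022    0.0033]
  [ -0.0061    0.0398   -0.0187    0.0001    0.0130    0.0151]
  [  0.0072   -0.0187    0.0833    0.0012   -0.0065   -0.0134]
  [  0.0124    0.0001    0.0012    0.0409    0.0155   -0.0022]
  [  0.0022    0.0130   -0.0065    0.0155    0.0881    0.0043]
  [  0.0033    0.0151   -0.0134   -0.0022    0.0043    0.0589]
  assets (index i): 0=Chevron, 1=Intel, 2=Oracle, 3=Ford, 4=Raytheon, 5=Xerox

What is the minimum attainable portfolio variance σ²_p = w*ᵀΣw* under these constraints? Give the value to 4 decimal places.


p=Σ⁻¹μ = [0.7012  3.3743  2.9157  2.5174  0.9534  0.1230]
q=Σ⁻¹𝟙 = [6.5941  28.8427  20.2221  21.0316  4.0235  14.3066]
a=μᵀp=1.378372  b=𝟙ᵀp=10.584951  c=𝟙ᵀq=95.020706  D=ac−b²=18.932719
λ₁=(c·0.134−b)/D = (95.020706·0.134−10.584951)/18.932719 = 0.113445
λ₂=(a−b·0.134)/D = (1.378372−10.584951·0.134)/18.932719 = -0.002113
w* = 0.113445·p + -0.002113·q:
  w_0 = 0.113445·0.7012 + -0.002113·6.5941 = 0.0656  (Chevron)
  w_1 = 0.113445·3.3743 + -0.002113·28.8427 = 0.3218  (Intel)
  w_2 = 0.113445·2.9157 + -0.002113·20.2221 = 0.2880  (Oracle)
  w_3 = 0.113445·2.5174 + -0.002113·21.0316 = 0.2411  (Ford)
  w_4 = 0.113445·0.9534 + -0.002113·4.0235 = 0.0997  (Raytheon)
  w_5 = 0.113445·0.1230 + -0.002113·14.3066 = -0.0163  (Xerox)
Σw_i=1.0000  μᵀw=0.1340
σ²=wᵀΣw=λ₁·μ_p+λ₂ = 0.113445·0.134 + -0.002113 = 0.013088 ≈ 0.0131

0.0131


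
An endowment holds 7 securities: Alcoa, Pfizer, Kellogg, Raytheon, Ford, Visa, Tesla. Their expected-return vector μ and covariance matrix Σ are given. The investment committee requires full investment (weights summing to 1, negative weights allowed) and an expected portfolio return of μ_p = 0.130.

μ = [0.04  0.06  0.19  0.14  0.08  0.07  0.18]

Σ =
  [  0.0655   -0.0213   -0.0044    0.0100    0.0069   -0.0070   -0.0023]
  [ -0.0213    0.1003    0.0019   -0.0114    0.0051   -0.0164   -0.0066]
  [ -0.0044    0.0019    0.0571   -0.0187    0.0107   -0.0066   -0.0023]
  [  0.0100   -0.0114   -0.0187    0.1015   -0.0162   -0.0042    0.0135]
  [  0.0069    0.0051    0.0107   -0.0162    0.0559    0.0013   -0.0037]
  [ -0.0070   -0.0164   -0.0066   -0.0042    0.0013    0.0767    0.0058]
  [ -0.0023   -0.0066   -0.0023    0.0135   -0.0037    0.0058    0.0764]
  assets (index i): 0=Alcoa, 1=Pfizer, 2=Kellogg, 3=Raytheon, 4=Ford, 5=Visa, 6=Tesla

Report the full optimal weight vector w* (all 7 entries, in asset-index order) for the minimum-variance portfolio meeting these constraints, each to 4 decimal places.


0.0909  0.1038  0.2930  0.1534  0.0831  0.1210  0.1548

u=Σ⁻¹μ = [1.1333  1.3513  4.1338  2.1320  1.1023  1.5934  2.1870]
v=Σ⁻¹𝟙 = [22.0861  19.5462  24.0745  15.6979  13.6574  20.9903  12.4613]
a=μᵀu=1.803690  b=𝟙ᵀu=13.633022  c=𝟙ᵀv=128.513639  D=ac−b²=45.939428
λ₁=(c·0.130−b)/D = (128.513639·0.130−13.633022)/45.939428 = 0.066909
λ₂=(a−b·0.130)/D = (1.803690−13.633022·0.130)/45.939428 = 0.000683
w* = 0.066909·u + 0.000683·v:
  w_0 = 0.066909·1.1333 + 0.000683·22.0861 = 0.0909  (Alcoa)
  w_1 = 0.066909·1.3513 + 0.000683·19.5462 = 0.1038  (Pfizer)
  w_2 = 0.066909·4.1338 + 0.000683·24.0745 = 0.2930  (Kellogg)
  w_3 = 0.066909·2.1320 + 0.000683·15.6979 = 0.1534  (Raytheon)
  w_4 = 0.066909·1.1023 + 0.000683·13.6574 = 0.0831  (Ford)
  w_5 = 0.066909·1.5934 + 0.000683·20.9903 = 0.1210  (Visa)
  w_6 = 0.066909·2.1870 + 0.000683·12.4613 = 0.1548  (Tesla)
Σw_i=1.0000  μᵀw=0.1300
σ²=wᵀΣw=λ₁·μ_p+λ₂ = 0.066909·0.130 + 0.000683 = 0.009382 ≈ 0.0094


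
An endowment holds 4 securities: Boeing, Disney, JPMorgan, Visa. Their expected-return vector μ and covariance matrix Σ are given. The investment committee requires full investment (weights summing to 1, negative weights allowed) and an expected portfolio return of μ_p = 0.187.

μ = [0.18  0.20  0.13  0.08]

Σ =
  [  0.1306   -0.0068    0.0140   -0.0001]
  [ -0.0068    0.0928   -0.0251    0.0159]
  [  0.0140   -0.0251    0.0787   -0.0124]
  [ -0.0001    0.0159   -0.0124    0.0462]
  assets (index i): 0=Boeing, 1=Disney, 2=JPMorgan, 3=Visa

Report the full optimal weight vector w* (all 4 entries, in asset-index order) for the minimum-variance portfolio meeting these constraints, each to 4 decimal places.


g=Σ⁻¹μ = [1.2487  2.6721  2.5167  1.4902]
h=Σ⁻¹𝟙 = [6.2768  12.5616  19.1369  22.4718]
a=μᵀg=1.205570  b=𝟙ᵀg=7.927676  c=𝟙ᵀh=60.447017  D=ac−b²=10.025045
λ₁=(c·0.187−b)/D = (60.447017·0.187−7.927676)/10.025045 = 0.336748
λ₂=(a−b·0.187)/D = (1.205570−7.927676·0.187)/10.025045 = -0.027621
w* = 0.336748·g + -0.027621·h:
  w_0 = 0.336748·1.2487 + -0.027621·6.2768 = 0.2471  (Boeing)
  w_1 = 0.336748·2.6721 + -0.027621·12.5616 = 0.5528  (Disney)
  w_2 = 0.336748·2.5167 + -0.027621·19.1369 = 0.3189  (JPMorgan)
  w_3 = 0.336748·1.4902 + -0.027621·22.4718 = -0.1189  (Visa)
Σw_i=1.0000  μᵀw=0.1870
σ²=wᵀΣw=λ₁·μ_p+λ₂ = 0.336748·0.187 + -0.027621 = 0.035351 ≈ 0.0354

0.2471  0.5528  0.3189  -0.1189


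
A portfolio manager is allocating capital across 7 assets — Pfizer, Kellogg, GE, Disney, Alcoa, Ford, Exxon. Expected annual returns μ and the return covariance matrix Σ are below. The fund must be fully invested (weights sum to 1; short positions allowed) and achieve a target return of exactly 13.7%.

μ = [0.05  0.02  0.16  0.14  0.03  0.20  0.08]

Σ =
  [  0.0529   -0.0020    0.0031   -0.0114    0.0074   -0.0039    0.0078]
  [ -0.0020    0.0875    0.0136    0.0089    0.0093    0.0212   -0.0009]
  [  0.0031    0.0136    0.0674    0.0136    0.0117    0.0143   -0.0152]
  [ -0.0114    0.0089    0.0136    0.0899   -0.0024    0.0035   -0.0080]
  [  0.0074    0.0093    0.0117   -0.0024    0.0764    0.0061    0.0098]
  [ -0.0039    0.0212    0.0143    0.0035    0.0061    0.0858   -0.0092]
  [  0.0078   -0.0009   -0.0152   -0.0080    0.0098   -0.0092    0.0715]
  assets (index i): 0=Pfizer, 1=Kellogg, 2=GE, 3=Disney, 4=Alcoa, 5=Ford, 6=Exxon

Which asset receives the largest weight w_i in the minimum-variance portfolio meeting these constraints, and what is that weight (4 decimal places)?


p=Σ⁻¹μ = [1.0462  -0.7585  2.1761  1.5102  -0.3461  2.3786  1.9803]
q=Σ⁻¹𝟙 = [18.6643  5.9854  10.6318  12.5036  6.4545  10.0086  16.0876]
a=μᵀp=1.220513  b=𝟙ᵀp=7.986863  c=𝟙ᵀq=80.335723  D=ac−b²=34.260798
λ₁=(c·0.137−b)/D = (80.335723·0.137−7.986863)/34.260798 = 0.088122
λ₂=(a−b·0.137)/D = (1.220513−7.986863·0.137)/34.260798 = 0.003687
w* = 0.088122·p + 0.003687·q:
  w_0 = 0.088122·1.0462 + 0.003687·18.6643 = 0.1610  (Pfizer)
  w_1 = 0.088122·-0.7585 + 0.003687·5.9854 = -0.0448  (Kellogg)
  w_2 = 0.088122·2.1761 + 0.003687·10.6318 = 0.2310  (GE)
  w_3 = 0.088122·1.5102 + 0.003687·12.5036 = 0.1792  (Disney)
  w_4 = 0.088122·-0.3461 + 0.003687·6.4545 = -0.0067  (Alcoa)
  w_5 = 0.088122·2.3786 + 0.003687·10.0086 = 0.2465  (Ford)
  w_6 = 0.088122·1.9803 + 0.003687·16.0876 = 0.2338  (Exxon)
Σw_i=1.0000  μᵀw=0.1370
σ²=wᵀΣw=λ₁·μ_p+λ₂ = 0.088122·0.137 + 0.003687 = 0.015760 ≈ 0.0158

Ford (0.2465)


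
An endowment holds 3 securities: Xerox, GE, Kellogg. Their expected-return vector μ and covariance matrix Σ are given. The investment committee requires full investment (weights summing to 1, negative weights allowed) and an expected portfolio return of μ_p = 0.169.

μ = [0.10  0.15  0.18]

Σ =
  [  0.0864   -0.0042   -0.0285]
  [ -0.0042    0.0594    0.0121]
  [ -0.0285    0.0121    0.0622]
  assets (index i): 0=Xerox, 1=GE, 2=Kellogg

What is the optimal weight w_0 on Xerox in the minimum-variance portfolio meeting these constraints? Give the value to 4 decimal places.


0.0500

g=Σ⁻¹μ = [2.4522  1.9578  3.6366]
h=Σ⁻¹𝟙 = [19.6321  13.6570  22.4158]
a=μᵀg=1.193480  b=𝟙ᵀg=8.046599  c=𝟙ᵀh=55.704851  D=ac−b²=1.734876
λ₁=(c·0.169−b)/D = (55.704851·0.169−8.046599)/1.734876 = 0.788253
λ₂=(a−b·0.169)/D = (1.193480−8.046599·0.169)/1.734876 = -0.095912
w* = 0.788253·g + -0.095912·h:
  w_0 = 0.788253·2.4522 + -0.095912·19.6321 = 0.0500  (Xerox)
  w_1 = 0.788253·1.9578 + -0.095912·13.6570 = 0.2334  (GE)
  w_2 = 0.788253·3.6366 + -0.095912·22.4158 = 0.7166  (Kellogg)
Σw_i=1.0000  μᵀw=0.1690
σ²=wᵀΣw=λ₁·μ_p+λ₂ = 0.788253·0.169 + -0.095912 = 0.037303 ≈ 0.0373


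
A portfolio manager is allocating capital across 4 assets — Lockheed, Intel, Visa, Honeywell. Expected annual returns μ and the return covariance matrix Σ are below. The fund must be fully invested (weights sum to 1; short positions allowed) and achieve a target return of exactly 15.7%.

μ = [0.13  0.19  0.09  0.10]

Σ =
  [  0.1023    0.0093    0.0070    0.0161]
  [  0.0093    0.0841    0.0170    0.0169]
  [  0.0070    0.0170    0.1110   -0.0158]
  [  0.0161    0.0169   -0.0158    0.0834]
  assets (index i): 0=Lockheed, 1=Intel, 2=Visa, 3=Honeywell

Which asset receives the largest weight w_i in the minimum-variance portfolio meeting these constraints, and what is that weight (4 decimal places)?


u=Σ⁻¹μ = [0.9434  1.8913  0.5671  0.7411]
v=Σ⁻¹𝟙 = [6.7855  7.1092  9.0516  10.9547]
a=μᵀu=0.607147  b=𝟙ᵀu=4.142974  c=𝟙ᵀv=33.900999  D=ac−b²=3.418638
λ₁=(c·0.157−b)/D = (33.900999·0.157−4.142974)/3.418638 = 0.345015
λ₂=(a−b·0.157)/D = (0.607147−4.142974·0.157)/3.418638 = -0.012666
w* = 0.345015·u + -0.012666·v:
  w_0 = 0.345015·0.9434 + -0.012666·6.7855 = 0.2395  (Lockheed)
  w_1 = 0.345015·1.8913 + -0.012666·7.1092 = 0.5625  (Intel)
  w_2 = 0.345015·0.5671 + -0.012666·9.0516 = 0.0810  (Visa)
  w_3 = 0.345015·0.7411 + -0.012666·10.9547 = 0.1169  (Honeywell)
Σw_i=1.0000  μᵀw=0.1570
σ²=wᵀΣw=λ₁·μ_p+λ₂ = 0.345015·0.157 + -0.012666 = 0.041501 ≈ 0.0415

Intel (0.5625)


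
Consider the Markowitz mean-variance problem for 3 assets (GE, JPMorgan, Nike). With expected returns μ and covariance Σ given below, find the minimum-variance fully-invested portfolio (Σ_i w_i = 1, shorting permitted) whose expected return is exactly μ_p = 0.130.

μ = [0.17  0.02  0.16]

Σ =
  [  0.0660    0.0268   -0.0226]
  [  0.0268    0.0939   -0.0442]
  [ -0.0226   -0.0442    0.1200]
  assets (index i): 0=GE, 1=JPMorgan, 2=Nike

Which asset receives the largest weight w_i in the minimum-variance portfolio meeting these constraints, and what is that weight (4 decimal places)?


g=Σ⁻¹μ = [3.1623  0.2642  2.0262]
h=Σ⁻¹𝟙 = [15.0426  14.0481  16.3408]
a=μᵀg=0.867070  b=𝟙ᵀg=5.452723  c=𝟙ᵀh=45.431475  D=ac−b²=9.660058
λ₁=(c·0.130−b)/D = (45.431475·0.130−5.452723)/9.660058 = 0.046932
λ₂=(a−b·0.130)/D = (0.867070−5.452723·0.130)/9.660058 = 0.016378
w* = 0.046932·g + 0.016378·h:
  w_0 = 0.046932·3.1623 + 0.016378·15.0426 = 0.3948  (GE)
  w_1 = 0.046932·0.2642 + 0.016378·14.0481 = 0.2425  (JPMorgan)
  w_2 = 0.046932·2.0262 + 0.016378·16.3408 = 0.3627  (Nike)
Σw_i=1.0000  μᵀw=0.1300
σ²=wᵀΣw=λ₁·μ_p+λ₂ = 0.046932·0.130 + 0.016378 = 0.022480 ≈ 0.0225

GE (0.3948)


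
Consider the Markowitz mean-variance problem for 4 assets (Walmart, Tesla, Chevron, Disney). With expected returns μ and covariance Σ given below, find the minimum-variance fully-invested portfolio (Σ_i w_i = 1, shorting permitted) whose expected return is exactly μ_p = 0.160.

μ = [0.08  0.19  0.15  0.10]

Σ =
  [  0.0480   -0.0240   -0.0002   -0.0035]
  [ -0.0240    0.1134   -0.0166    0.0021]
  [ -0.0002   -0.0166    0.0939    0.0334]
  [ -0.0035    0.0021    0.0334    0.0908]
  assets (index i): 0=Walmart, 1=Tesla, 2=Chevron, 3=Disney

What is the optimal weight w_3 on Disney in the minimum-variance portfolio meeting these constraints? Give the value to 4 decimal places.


-0.0838

x=Σ⁻¹μ = [2.9976  2.5790  1.8962  0.4597]
y=Σ⁻¹𝟙 = [29.7241  16.5569  10.8740  7.7761]
a=μᵀx=1.060212  b=𝟙ᵀx=7.932460  c=𝟙ᵀy=64.931189  D=ac−b²=5.916911
λ₁=(c·0.160−b)/D = (64.931189·0.160−7.932460)/5.916911 = 0.415171
λ₂=(a−b·0.160)/D = (1.060212−7.932460·0.160)/5.916911 = -0.035319
w* = 0.415171·x + -0.035319·y:
  w_0 = 0.415171·2.9976 + -0.035319·29.7241 = 0.1947  (Walmart)
  w_1 = 0.415171·2.5790 + -0.035319·16.5569 = 0.4859  (Tesla)
  w_2 = 0.415171·1.8962 + -0.035319·10.8740 = 0.4032  (Chevron)
  w_3 = 0.415171·0.4597 + -0.035319·7.7761 = -0.0838  (Disney)
Σw_i=1.0000  μᵀw=0.1600
σ²=wᵀΣw=λ₁·μ_p+λ₂ = 0.415171·0.160 + -0.035319 = 0.031108 ≈ 0.0311


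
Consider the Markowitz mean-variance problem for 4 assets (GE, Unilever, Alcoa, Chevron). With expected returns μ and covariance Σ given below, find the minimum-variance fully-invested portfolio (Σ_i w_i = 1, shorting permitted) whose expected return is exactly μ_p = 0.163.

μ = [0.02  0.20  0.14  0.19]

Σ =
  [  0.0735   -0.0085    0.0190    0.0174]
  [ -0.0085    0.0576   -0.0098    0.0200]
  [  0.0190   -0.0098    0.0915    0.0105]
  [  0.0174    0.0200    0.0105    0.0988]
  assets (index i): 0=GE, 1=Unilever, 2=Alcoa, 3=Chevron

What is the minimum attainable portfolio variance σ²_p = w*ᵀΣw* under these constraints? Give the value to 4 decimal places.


0.0245

x=Σ⁻¹μ = [-0.0443  3.4036  1.7830  1.0524]
y=Σ⁻¹𝟙 = [12.6428  19.9869  10.1262  2.7728]
a=μᵀx=1.129419  b=𝟙ᵀx=6.194727  c=𝟙ᵀy=45.528627  D=ac−b²=13.046277
λ₁=(c·0.163−b)/D = (45.528627·0.163−6.194727)/13.046277 = 0.094007
λ₂=(a−b·0.163)/D = (1.129419−6.194727·0.163)/13.046277 = 0.009173
w* = 0.094007·x + 0.009173·y:
  w_0 = 0.094007·-0.0443 + 0.009173·12.6428 = 0.1118  (GE)
  w_1 = 0.094007·3.4036 + 0.009173·19.9869 = 0.5033  (Unilever)
  w_2 = 0.094007·1.7830 + 0.009173·10.1262 = 0.2605  (Alcoa)
  w_3 = 0.094007·1.0524 + 0.009173·2.7728 = 0.1244  (Chevron)
Σw_i=1.0000  μᵀw=0.1630
σ²=wᵀΣw=λ₁·μ_p+λ₂ = 0.094007·0.163 + 0.009173 = 0.024497 ≈ 0.0245


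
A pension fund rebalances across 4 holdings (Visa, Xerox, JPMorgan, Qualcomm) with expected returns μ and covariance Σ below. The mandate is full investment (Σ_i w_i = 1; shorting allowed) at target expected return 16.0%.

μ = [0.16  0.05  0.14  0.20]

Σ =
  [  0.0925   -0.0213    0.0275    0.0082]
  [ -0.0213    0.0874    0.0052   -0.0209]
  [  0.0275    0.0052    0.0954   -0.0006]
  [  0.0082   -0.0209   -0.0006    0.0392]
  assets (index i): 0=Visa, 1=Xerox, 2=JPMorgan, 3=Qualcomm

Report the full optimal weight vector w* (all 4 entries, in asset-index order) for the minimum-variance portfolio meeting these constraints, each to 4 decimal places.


0.1307  0.1955  0.0906  0.5831

g=Σ⁻¹μ = [1.4391  2.3117  0.9647  6.0483]
h=Σ⁻¹𝟙 = [10.9014  22.1185  6.3550  35.1199]
a=μᵀg=1.690559  b=𝟙ᵀg=10.763823  c=𝟙ᵀh=74.494785  D=ac−b²=10.077964
λ₁=(c·0.160−b)/D = (74.494785·0.160−10.763823)/10.077964 = 0.114641
λ₂=(a−b·0.160)/D = (1.690559−10.763823·0.160)/10.077964 = -0.003141
w* = 0.114641·g + -0.003141·h:
  w_0 = 0.114641·1.4391 + -0.003141·10.9014 = 0.1307  (Visa)
  w_1 = 0.114641·2.3117 + -0.003141·22.1185 = 0.1955  (Xerox)
  w_2 = 0.114641·0.9647 + -0.003141·6.3550 = 0.0906  (JPMorgan)
  w_3 = 0.114641·6.0483 + -0.003141·35.1199 = 0.5831  (Qualcomm)
Σw_i=1.0000  μᵀw=0.1600
σ²=wᵀΣw=λ₁·μ_p+λ₂ = 0.114641·0.160 + -0.003141 = 0.015202 ≈ 0.0152


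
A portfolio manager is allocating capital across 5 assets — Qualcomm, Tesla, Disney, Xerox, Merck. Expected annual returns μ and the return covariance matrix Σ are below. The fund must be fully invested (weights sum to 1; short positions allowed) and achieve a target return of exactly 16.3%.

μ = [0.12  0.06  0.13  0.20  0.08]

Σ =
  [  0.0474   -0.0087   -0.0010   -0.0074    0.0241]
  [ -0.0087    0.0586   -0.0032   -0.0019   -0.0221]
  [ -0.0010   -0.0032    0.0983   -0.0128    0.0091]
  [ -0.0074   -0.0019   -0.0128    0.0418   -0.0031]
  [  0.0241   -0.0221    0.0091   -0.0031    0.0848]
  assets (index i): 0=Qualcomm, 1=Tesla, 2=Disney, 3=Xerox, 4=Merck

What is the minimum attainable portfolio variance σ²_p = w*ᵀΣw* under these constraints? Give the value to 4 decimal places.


0.0134

u=Σ⁻¹μ = [3.7192  2.0547  2.2016  6.2414  0.4138]
v=Σ⁻¹𝟙 = [26.2392  27.0943  14.8762  35.1778  11.0860]
a=μᵀu=2.137178  b=𝟙ᵀu=14.630713  c=𝟙ᵀv=114.473544  D=ac−b²=30.592581
λ₁=(c·0.163−b)/D = (114.473544·0.163−14.630713)/30.592581 = 0.131681
λ₂=(a−b·0.163)/D = (2.137178−14.630713·0.163)/30.592581 = -0.008094
w* = 0.131681·u + -0.008094·v:
  w_0 = 0.131681·3.7192 + -0.008094·26.2392 = 0.2774  (Qualcomm)
  w_1 = 0.131681·2.0547 + -0.008094·27.0943 = 0.0513  (Tesla)
  w_2 = 0.131681·2.2016 + -0.008094·14.8762 = 0.1695  (Disney)
  w_3 = 0.131681·6.2414 + -0.008094·35.1778 = 0.5371  (Xerox)
  w_4 = 0.131681·0.4138 + -0.008094·11.0860 = -0.0352  (Merck)
Σw_i=1.0000  μᵀw=0.1630
σ²=wᵀΣw=λ₁·μ_p+λ₂ = 0.131681·0.163 + -0.008094 = 0.013370 ≈ 0.0134


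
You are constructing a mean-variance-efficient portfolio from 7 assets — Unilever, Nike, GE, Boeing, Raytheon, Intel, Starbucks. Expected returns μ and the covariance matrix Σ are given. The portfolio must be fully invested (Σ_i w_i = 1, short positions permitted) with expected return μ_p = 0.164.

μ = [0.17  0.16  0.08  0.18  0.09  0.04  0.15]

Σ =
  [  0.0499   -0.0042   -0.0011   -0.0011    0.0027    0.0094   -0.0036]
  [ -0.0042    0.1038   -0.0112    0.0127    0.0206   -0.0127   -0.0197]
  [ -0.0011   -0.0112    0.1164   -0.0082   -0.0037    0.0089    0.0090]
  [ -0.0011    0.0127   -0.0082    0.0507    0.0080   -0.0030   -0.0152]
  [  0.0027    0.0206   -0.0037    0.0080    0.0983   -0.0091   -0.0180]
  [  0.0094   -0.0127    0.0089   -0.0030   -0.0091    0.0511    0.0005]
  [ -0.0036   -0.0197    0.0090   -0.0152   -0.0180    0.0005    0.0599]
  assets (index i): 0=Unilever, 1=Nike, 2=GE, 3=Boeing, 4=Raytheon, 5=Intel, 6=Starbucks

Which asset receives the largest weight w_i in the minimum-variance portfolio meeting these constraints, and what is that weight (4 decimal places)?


u=Σ⁻¹μ = [3.8274  2.0310  0.8431  4.5712  0.9870  0.8345  4.7251]
v=Σ⁻¹𝟙 = [19.5517  14.2036  8.3281  26.7215  12.5935  21.5540  31.6747]
a=μᵀu=2.696845  b=𝟙ᵀu=17.819273  c=𝟙ᵀv=134.627176  D=ac−b²=45.542114
λ₁=(c·0.164−b)/D = (134.627176·0.164−17.819273)/45.542114 = 0.093531
λ₂=(a−b·0.164)/D = (2.696845−17.819273·0.164)/45.542114 = -0.004952
w* = 0.093531·u + -0.004952·v:
  w_0 = 0.093531·3.8274 + -0.004952·19.5517 = 0.2612  (Unilever)
  w_1 = 0.093531·2.0310 + -0.004952·14.2036 = 0.1196  (Nike)
  w_2 = 0.093531·0.8431 + -0.004952·8.3281 = 0.0376  (GE)
  w_3 = 0.093531·4.5712 + -0.004952·26.7215 = 0.2952  (Boeing)
  w_4 = 0.093531·0.9870 + -0.004952·12.5935 = 0.0300  (Raytheon)
  w_5 = 0.093531·0.8345 + -0.004952·21.5540 = -0.0287  (Intel)
  w_6 = 0.093531·4.7251 + -0.004952·31.6747 = 0.2851  (Starbucks)
Σw_i=1.0000  μᵀw=0.1640
σ²=wᵀΣw=λ₁·μ_p+λ₂ = 0.093531·0.164 + -0.004952 = 0.010387 ≈ 0.0104

Boeing (0.2952)


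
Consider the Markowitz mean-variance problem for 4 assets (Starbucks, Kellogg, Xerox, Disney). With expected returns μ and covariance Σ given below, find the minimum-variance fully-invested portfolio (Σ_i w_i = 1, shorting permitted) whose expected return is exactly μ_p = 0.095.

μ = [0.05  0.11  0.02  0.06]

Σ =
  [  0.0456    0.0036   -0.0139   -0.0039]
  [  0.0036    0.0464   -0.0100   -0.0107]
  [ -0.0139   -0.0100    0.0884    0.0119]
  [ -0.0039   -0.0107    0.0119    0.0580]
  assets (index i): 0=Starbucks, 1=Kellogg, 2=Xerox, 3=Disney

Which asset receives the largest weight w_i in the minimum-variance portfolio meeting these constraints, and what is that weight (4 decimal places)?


Kellogg (0.6834)

g=Σ⁻¹μ = [1.1668  2.7402  0.5161  1.5126]
h=Σ⁻¹𝟙 = [26.3370  27.7260  15.7777  20.8901]
a=μᵀg=0.460839  b=𝟙ᵀg=5.935680  c=𝟙ᵀh=90.730954  D=ac−b²=6.580039
λ₁=(c·0.095−b)/D = (90.730954·0.095−5.935680)/6.580039 = 0.407864
λ₂=(a−b·0.095)/D = (0.460839−5.935680·0.095)/6.580039 = -0.015661
w* = 0.407864·g + -0.015661·h:
  w_0 = 0.407864·1.1668 + -0.015661·26.3370 = 0.0634  (Starbucks)
  w_1 = 0.407864·2.7402 + -0.015661·27.7260 = 0.6834  (Kellogg)
  w_2 = 0.407864·0.5161 + -0.015661·15.7777 = -0.0366  (Xerox)
  w_3 = 0.407864·1.5126 + -0.015661·20.8901 = 0.2898  (Disney)
Σw_i=1.0000  μᵀw=0.0950
σ²=wᵀΣw=λ₁·μ_p+λ₂ = 0.407864·0.095 + -0.015661 = 0.023086 ≈ 0.0231


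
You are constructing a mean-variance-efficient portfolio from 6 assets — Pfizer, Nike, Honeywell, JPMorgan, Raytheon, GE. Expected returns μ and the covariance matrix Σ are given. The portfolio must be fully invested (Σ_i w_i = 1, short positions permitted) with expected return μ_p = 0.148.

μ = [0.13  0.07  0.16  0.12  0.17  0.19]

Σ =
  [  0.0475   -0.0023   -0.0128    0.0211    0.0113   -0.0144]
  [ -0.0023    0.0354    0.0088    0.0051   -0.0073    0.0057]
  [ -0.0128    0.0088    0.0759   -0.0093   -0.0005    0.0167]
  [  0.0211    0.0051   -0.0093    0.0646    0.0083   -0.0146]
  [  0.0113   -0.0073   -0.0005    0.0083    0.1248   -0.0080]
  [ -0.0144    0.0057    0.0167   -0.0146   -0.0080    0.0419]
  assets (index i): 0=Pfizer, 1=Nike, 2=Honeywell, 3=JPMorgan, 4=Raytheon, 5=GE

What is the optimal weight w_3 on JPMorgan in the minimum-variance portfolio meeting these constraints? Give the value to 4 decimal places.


x=Σ⁻¹μ = [3.8523  0.8539  1.5761  1.9554  1.3273  6.0490]
y=Σ⁻¹𝟙 = [26.9896  22.2973  9.6489  12.5199  8.1421  32.1801]
a=μᵀx=2.422355  b=𝟙ᵀx=15.614060  c=𝟙ᵀy=111.777998  D=ac−b²=26.967128
λ₁=(c·0.148−b)/D = (111.777998·0.148−15.614060)/26.967128 = 0.034452
λ₂=(a−b·0.148)/D = (2.422355−15.614060·0.148)/26.967128 = 0.004134
w* = 0.034452·x + 0.004134·y:
  w_0 = 0.034452·3.8523 + 0.004134·26.9896 = 0.2443  (Pfizer)
  w_1 = 0.034452·0.8539 + 0.004134·22.2973 = 0.1216  (Nike)
  w_2 = 0.034452·1.5761 + 0.004134·9.6489 = 0.0942  (Honeywell)
  w_3 = 0.034452·1.9554 + 0.004134·12.5199 = 0.1191  (JPMorgan)
  w_4 = 0.034452·1.3273 + 0.004134·8.1421 = 0.0794  (Raytheon)
  w_5 = 0.034452·6.0490 + 0.004134·32.1801 = 0.3414  (GE)
Σw_i=1.0000  μᵀw=0.1480
σ²=wᵀΣw=λ₁·μ_p+λ₂ = 0.034452·0.148 + 0.004134 = 0.009233 ≈ 0.0092

0.1191


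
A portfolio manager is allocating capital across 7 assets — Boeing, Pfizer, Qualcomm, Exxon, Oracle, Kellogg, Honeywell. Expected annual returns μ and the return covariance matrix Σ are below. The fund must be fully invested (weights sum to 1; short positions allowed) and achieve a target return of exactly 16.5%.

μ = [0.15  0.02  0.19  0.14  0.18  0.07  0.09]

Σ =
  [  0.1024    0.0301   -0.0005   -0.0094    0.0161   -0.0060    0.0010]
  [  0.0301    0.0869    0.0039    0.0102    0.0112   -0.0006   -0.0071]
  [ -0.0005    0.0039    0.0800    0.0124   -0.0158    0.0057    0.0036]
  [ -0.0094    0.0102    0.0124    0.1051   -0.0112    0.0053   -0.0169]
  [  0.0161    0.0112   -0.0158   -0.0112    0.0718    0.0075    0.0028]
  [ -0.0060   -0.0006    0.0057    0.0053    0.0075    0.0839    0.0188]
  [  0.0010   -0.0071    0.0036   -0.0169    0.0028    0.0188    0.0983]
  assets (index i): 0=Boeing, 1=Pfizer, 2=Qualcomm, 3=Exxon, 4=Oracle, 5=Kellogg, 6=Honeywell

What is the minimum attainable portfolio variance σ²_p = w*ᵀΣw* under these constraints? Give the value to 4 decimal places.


x=Σ⁻¹μ = [1.4062  -0.9095  2.7354  1.6975  3.1491  0.1502  0.9088]
y=Σ⁻¹𝟙 = [7.0220  6.2274  12.4679  10.8905  14.6610  7.3470  10.1443]
a=μᵀx=1.609256  b=𝟙ᵀx=9.137661  c=𝟙ᵀy=68.759982  D=ac−b²=27.155564
λ₁=(c·0.165−b)/D = (68.759982·0.165−9.137661)/27.155564 = 0.081300
λ₂=(a−b·0.165)/D = (1.609256−9.137661·0.165)/27.155564 = 0.003739
w* = 0.081300·x + 0.003739·y:
  w_0 = 0.081300·1.4062 + 0.003739·7.0220 = 0.1406  (Boeing)
  w_1 = 0.081300·-0.9095 + 0.003739·6.2274 = -0.0507  (Pfizer)
  w_2 = 0.081300·2.7354 + 0.003739·12.4679 = 0.2690  (Qualcomm)
  w_3 = 0.081300·1.6975 + 0.003739·10.8905 = 0.1787  (Exxon)
  w_4 = 0.081300·3.1491 + 0.003739·14.6610 = 0.3108  (Oracle)
  w_5 = 0.081300·0.1502 + 0.003739·7.3470 = 0.0397  (Kellogg)
  w_6 = 0.081300·0.9088 + 0.003739·10.1443 = 0.1118  (Honeywell)
Σw_i=1.0000  μᵀw=0.1650
σ²=wᵀΣw=λ₁·μ_p+λ₂ = 0.081300·0.165 + 0.003739 = 0.017154 ≈ 0.0172

0.0172


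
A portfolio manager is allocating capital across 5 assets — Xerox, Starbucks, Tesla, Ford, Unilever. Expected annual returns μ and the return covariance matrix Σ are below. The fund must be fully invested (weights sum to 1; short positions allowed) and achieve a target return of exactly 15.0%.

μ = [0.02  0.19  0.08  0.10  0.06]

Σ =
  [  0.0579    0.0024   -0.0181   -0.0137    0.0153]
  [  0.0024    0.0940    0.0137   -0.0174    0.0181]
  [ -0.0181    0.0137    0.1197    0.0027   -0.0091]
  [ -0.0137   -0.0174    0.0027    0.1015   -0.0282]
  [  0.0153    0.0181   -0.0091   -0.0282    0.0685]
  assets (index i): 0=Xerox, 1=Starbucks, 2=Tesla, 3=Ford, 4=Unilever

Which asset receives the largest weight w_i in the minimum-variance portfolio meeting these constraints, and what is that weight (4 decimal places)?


p=Σ⁻¹μ = [0.5735  2.0480  0.5566  1.6676  0.9671]
q=Σ⁻¹𝟙 = [20.3598  8.6396  11.3102  18.4686  16.8738]
a=μᵀp=0.669901  b=𝟙ᵀp=5.812829  c=𝟙ᵀq=75.652022  D=ac−b²=16.890389
λ₁=(c·0.150−b)/D = (75.652022·0.150−5.812829)/16.890389 = 0.327700
λ₂=(a−b·0.150)/D = (0.669901−5.812829·0.150)/16.890389 = -0.011961
w* = 0.327700·p + -0.011961·q:
  w_0 = 0.327700·0.5735 + -0.011961·20.3598 = -0.0556  (Xerox)
  w_1 = 0.327700·2.0480 + -0.011961·8.6396 = 0.5678  (Starbucks)
  w_2 = 0.327700·0.5566 + -0.011961·11.3102 = 0.0471  (Tesla)
  w_3 = 0.327700·1.6676 + -0.011961·18.4686 = 0.3256  (Ford)
  w_4 = 0.327700·0.9671 + -0.011961·16.8738 = 0.1151  (Unilever)
Σw_i=1.0000  μᵀw=0.1500
σ²=wᵀΣw=λ₁·μ_p+λ₂ = 0.327700·0.150 + -0.011961 = 0.037194 ≈ 0.0372

Starbucks (0.5678)


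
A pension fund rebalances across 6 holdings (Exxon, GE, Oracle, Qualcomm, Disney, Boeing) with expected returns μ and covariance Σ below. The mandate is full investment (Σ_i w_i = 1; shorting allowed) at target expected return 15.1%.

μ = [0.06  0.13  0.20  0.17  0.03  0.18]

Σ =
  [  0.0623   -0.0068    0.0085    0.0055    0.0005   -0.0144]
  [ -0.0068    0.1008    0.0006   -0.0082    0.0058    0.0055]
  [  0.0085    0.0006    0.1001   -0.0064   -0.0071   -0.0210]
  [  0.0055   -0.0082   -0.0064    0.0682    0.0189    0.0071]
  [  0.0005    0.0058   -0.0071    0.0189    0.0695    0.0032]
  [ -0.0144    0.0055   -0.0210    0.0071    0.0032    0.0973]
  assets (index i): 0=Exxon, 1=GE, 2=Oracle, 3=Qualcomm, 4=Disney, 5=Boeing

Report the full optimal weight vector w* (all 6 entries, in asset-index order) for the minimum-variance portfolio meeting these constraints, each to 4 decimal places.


u=Σ⁻¹μ = [1.0733  1.4534  2.5289  2.6537  -0.2660  2.2875]
v=Σ⁻¹𝟙 = [17.5783  10.5533  12.8427  11.2260  11.0017  13.8733]
a=μᵀu=1.614024  b=𝟙ᵀu=9.730825  c=𝟙ᵀv=77.075281  D=ac−b²=29.712435
λ₁=(c·0.151−b)/D = (77.075281·0.151−9.730825)/29.712435 = 0.064200
λ₂=(a−b·0.151)/D = (1.614024−9.730825·0.151)/29.712435 = 0.004869
w* = 0.064200·u + 0.004869·v:
  w_0 = 0.064200·1.0733 + 0.004869·17.5783 = 0.1545  (Exxon)
  w_1 = 0.064200·1.4534 + 0.004869·10.5533 = 0.1447  (GE)
  w_2 = 0.064200·2.5289 + 0.004869·12.8427 = 0.2249  (Oracle)
  w_3 = 0.064200·2.6537 + 0.004869·11.2260 = 0.2250  (Qualcomm)
  w_4 = 0.064200·-0.2660 + 0.004869·11.0017 = 0.0365  (Disney)
  w_5 = 0.064200·2.2875 + 0.004869·13.8733 = 0.2144  (Boeing)
Σw_i=1.0000  μᵀw=0.1510
σ²=wᵀΣw=λ₁·μ_p+λ₂ = 0.064200·0.151 + 0.004869 = 0.014563 ≈ 0.0146

0.1545  0.1447  0.2249  0.2250  0.0365  0.2144


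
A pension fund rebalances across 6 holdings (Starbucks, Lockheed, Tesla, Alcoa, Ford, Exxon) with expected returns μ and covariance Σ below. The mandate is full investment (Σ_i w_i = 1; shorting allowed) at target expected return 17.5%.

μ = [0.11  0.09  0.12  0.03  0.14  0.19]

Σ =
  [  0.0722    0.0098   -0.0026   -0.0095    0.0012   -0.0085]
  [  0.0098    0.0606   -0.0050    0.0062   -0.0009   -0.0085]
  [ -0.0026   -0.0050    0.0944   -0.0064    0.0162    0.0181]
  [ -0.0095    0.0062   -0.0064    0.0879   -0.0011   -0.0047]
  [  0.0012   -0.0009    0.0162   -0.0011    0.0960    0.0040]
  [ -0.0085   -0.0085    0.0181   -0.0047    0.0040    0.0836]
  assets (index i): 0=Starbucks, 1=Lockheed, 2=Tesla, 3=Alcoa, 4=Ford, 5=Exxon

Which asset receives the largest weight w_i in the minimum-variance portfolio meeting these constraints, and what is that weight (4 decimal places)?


Exxon (0.5680)

g=Σ⁻¹μ = [1.6823  1.5705  0.7688  0.6127  1.2288  2.4127]
h=Σ⁻¹𝟙 = [15.2907  15.4004  8.6834  13.4059  8.4936  13.5495]
a=μᵀg=1.067467  b=𝟙ᵀg=8.275713  c=𝟙ᵀh=74.823548  D=ac−b²=11.384248
λ₁=(c·0.175−b)/D = (74.823548·0.175−8.275713)/11.384248 = 0.423252
λ₂=(a−b·0.175)/D = (1.067467−8.275713·0.175)/11.384248 = -0.033448
w* = 0.423252·g + -0.033448·h:
  w_0 = 0.423252·1.6823 + -0.033448·15.2907 = 0.2006  (Starbucks)
  w_1 = 0.423252·1.5705 + -0.033448·15.4004 = 0.1496  (Lockheed)
  w_2 = 0.423252·0.7688 + -0.033448·8.6834 = 0.0349  (Tesla)
  w_3 = 0.423252·0.6127 + -0.033448·13.4059 = -0.1891  (Alcoa)
  w_4 = 0.423252·1.2288 + -0.033448·8.4936 = 0.2360  (Ford)
  w_5 = 0.423252·2.4127 + -0.033448·13.5495 = 0.5680  (Exxon)
Σw_i=1.0000  μᵀw=0.1750
σ²=wᵀΣw=λ₁·μ_p+λ₂ = 0.423252·0.175 + -0.033448 = 0.040621 ≈ 0.0406


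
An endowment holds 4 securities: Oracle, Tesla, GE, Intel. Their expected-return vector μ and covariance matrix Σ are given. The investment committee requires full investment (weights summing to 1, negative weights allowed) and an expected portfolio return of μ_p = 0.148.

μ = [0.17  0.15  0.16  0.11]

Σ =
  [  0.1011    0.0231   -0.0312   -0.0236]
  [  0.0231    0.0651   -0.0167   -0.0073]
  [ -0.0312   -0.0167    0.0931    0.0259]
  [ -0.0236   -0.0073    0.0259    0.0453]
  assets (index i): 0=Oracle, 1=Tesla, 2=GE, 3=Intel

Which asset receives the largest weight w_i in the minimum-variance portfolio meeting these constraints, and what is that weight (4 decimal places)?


u=Σ⁻¹μ = [2.4936  2.2967  2.1718  2.8558]
v=Σ⁻¹𝟙 = [16.0510  15.5913  11.5947  26.3205]
a=μᵀu=1.430025  b=𝟙ᵀu=9.817772  c=𝟙ᵀv=69.557491  D=ac−b²=3.080279
λ₁=(c·0.148−b)/D = (69.557491·0.148−9.817772)/3.080279 = 0.154771
λ₂=(a−b·0.148)/D = (1.430025−9.817772·0.148)/3.080279 = -0.007469
w* = 0.154771·u + -0.007469·v:
  w_0 = 0.154771·2.4936 + -0.007469·16.0510 = 0.2661  (Oracle)
  w_1 = 0.154771·2.2967 + -0.007469·15.5913 = 0.2390  (Tesla)
  w_2 = 0.154771·2.1718 + -0.007469·11.5947 = 0.2495  (GE)
  w_3 = 0.154771·2.8558 + -0.007469·26.3205 = 0.2454  (Intel)
Σw_i=1.0000  μᵀw=0.1480
σ²=wᵀΣw=λ₁·μ_p+λ₂ = 0.154771·0.148 + -0.007469 = 0.015437 ≈ 0.0154

Oracle (0.2661)


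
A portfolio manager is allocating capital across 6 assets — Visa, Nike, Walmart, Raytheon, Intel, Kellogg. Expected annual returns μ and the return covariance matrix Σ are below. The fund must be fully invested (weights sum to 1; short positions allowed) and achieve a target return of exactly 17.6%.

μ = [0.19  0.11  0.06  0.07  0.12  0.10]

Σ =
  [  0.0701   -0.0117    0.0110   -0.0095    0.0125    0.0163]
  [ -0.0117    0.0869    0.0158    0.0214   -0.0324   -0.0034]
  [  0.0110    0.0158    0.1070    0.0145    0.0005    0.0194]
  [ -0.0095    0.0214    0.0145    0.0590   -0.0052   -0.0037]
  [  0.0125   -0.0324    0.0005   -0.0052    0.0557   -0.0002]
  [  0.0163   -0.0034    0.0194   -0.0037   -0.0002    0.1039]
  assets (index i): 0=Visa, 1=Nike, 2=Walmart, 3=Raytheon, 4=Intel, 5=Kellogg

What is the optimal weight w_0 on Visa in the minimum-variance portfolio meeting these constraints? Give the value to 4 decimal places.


0.6209

x=Σ⁻¹μ = [2.6110  2.6556  -0.3977  1.0727  3.2196  0.7584]
y=Σ⁻¹𝟙 = [12.2891  20.2975  1.4531  14.2499  28.3506  8.6516]
a=μᵀx=1.301619  b=𝟙ᵀx=9.919565  c=𝟙ᵀy=85.291790  D=ac−b²=12.619662
λ₁=(c·0.176−b)/D = (85.291790·0.176−9.919565)/12.619662 = 0.403481
λ₂=(a−b·0.176)/D = (1.301619−9.919565·0.176)/12.619662 = -0.035201
w* = 0.403481·x + -0.035201·y:
  w_0 = 0.403481·2.6110 + -0.035201·12.2891 = 0.6209  (Visa)
  w_1 = 0.403481·2.6556 + -0.035201·20.2975 = 0.3570  (Nike)
  w_2 = 0.403481·-0.3977 + -0.035201·1.4531 = -0.2116  (Walmart)
  w_3 = 0.403481·1.0727 + -0.035201·14.2499 = -0.0688  (Raytheon)
  w_4 = 0.403481·3.2196 + -0.035201·28.3506 = 0.3011  (Intel)
  w_5 = 0.403481·0.7584 + -0.035201·8.6516 = 0.0015  (Kellogg)
Σw_i=1.0000  μᵀw=0.1760
σ²=wᵀΣw=λ₁·μ_p+λ₂ = 0.403481·0.176 + -0.035201 = 0.035812 ≈ 0.0358


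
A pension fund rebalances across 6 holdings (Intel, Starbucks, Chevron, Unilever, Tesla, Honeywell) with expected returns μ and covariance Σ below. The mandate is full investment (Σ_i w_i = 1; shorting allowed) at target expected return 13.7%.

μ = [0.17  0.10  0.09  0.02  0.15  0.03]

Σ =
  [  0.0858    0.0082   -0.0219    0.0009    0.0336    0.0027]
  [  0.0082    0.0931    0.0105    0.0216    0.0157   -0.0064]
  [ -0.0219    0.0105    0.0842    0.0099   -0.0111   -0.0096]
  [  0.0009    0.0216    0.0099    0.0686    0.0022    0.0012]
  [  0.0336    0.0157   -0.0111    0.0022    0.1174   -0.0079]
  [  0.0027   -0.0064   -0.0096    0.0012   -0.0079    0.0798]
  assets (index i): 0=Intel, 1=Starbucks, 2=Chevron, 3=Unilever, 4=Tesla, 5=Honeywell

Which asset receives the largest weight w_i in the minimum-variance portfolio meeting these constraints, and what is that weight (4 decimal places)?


g=Σ⁻¹μ = [2.0170  0.6617  1.7208  -0.2294  0.8229  0.6527]
h=Σ⁻¹𝟙 = [11.9531  5.5146  15.7146  9.9405  6.6663  14.9701]
a=μᵀg=0.702354  b=𝟙ᵀg=5.645660  c=𝟙ᵀh=64.759266  D=ac−b²=13.610424
λ₁=(c·0.137−b)/D = (64.759266·0.137−5.645660)/13.610424 = 0.237051
λ₂=(a−b·0.137)/D = (0.702354−5.645660·0.137)/13.610424 = -0.005224
w* = 0.237051·g + -0.005224·h:
  w_0 = 0.237051·2.0170 + -0.005224·11.9531 = 0.4157  (Intel)
  w_1 = 0.237051·0.6617 + -0.005224·5.5146 = 0.1281  (Starbucks)
  w_2 = 0.237051·1.7208 + -0.005224·15.7146 = 0.3258  (Chevron)
  w_3 = 0.237051·-0.2294 + -0.005224·9.9405 = -0.1063  (Unilever)
  w_4 = 0.237051·0.8229 + -0.005224·6.6663 = 0.1602  (Tesla)
  w_5 = 0.237051·0.6527 + -0.005224·14.9701 = 0.0765  (Honeywell)
Σw_i=1.0000  μᵀw=0.1370
σ²=wᵀΣw=λ₁·μ_p+λ₂ = 0.237051·0.137 + -0.005224 = 0.027252 ≈ 0.0273

Intel (0.4157)


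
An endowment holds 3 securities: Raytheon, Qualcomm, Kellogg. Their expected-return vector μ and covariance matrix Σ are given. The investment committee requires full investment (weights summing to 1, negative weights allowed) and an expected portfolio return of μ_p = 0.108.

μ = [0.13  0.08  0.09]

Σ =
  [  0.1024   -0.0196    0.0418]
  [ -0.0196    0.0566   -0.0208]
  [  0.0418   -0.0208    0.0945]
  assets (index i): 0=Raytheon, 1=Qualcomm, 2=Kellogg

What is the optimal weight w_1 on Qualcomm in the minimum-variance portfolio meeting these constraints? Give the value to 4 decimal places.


0.4034

p=Σ⁻¹μ = [1.3460  2.1877  0.8385]
q=Σ⁻¹𝟙 = [9.7955  25.4119  11.8425]
a=μᵀp=0.425459  b=𝟙ᵀp=4.372193  c=𝟙ᵀq=47.049926  D=ac−b²=0.901763
λ₁=(c·0.108−b)/D = (47.049926·0.108−4.372193)/0.901763 = 0.786458
λ₂=(a−b·0.108)/D = (0.425459−4.372193·0.108)/0.901763 = -0.051829
w* = 0.786458·p + -0.051829·q:
  w_0 = 0.786458·1.3460 + -0.051829·9.7955 = 0.5509  (Raytheon)
  w_1 = 0.786458·2.1877 + -0.051829·25.4119 = 0.4034  (Qualcomm)
  w_2 = 0.786458·0.8385 + -0.051829·11.8425 = 0.0457  (Kellogg)
Σw_i=1.0000  μᵀw=0.1080
σ²=wᵀΣw=λ₁·μ_p+λ₂ = 0.786458·0.108 + -0.051829 = 0.033109 ≈ 0.0331


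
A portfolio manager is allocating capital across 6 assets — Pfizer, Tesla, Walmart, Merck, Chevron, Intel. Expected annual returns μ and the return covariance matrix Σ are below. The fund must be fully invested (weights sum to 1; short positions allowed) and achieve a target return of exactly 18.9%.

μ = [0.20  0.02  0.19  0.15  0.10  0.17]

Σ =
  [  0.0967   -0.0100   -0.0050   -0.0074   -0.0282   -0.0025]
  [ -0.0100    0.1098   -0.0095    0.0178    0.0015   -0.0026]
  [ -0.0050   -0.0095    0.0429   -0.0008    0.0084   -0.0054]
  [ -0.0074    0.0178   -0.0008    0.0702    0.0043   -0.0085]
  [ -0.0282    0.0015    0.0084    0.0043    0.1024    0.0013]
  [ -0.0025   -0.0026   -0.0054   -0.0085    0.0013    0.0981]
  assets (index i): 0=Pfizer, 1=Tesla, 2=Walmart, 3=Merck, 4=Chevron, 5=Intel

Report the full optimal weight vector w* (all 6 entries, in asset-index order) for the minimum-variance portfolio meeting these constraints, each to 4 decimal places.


x=Σ⁻¹μ = [2.9997  0.5052  4.9842  2.5842  1.2486  2.3045]
y=Σ⁻¹𝟙 = [17.6945  10.8983  27.5260  14.6022  11.4355  13.5623]
a=μᵀx=2.461283  b=𝟙ᵀx=14.626293  c=𝟙ᵀy=95.718893  D=ac−b²=21.662810
λ₁=(c·0.189−b)/D = (95.718893·0.189−14.626293)/21.662810 = 0.159932
λ₂=(a−b·0.189)/D = (2.461283−14.626293·0.189)/21.662810 = -0.013991
w* = 0.159932·x + -0.013991·y:
  w_0 = 0.159932·2.9997 + -0.013991·17.6945 = 0.2322  (Pfizer)
  w_1 = 0.159932·0.5052 + -0.013991·10.8983 = -0.0717  (Tesla)
  w_2 = 0.159932·4.9842 + -0.013991·27.5260 = 0.4120  (Walmart)
  w_3 = 0.159932·2.5842 + -0.013991·14.6022 = 0.2090  (Merck)
  w_4 = 0.159932·1.2486 + -0.013991·11.4355 = 0.0397  (Chevron)
  w_5 = 0.159932·2.3045 + -0.013991·13.5623 = 0.1788  (Intel)
Σw_i=1.0000  μᵀw=0.1890
σ²=wᵀΣw=λ₁·μ_p+λ₂ = 0.159932·0.189 + -0.013991 = 0.016236 ≈ 0.0162

0.2322  -0.0717  0.4120  0.2090  0.0397  0.1788


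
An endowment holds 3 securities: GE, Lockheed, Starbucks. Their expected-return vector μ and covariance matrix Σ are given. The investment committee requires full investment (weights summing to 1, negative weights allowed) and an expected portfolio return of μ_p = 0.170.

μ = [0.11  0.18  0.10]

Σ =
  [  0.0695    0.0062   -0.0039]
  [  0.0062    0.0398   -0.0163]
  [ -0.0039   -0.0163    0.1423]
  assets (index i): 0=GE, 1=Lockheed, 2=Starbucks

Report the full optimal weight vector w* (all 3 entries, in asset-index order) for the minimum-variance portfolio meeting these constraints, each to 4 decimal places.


g=Σ⁻¹μ = [1.2216  4.8619  1.2931]
h=Σ⁻¹𝟙 = [12.5271  27.4821  10.5187]
a=μᵀg=1.138832  b=𝟙ᵀg=7.376629  c=𝟙ᵀh=50.527915  D=ac−b²=3.128154
λ₁=(c·0.170−b)/D = (50.527915·0.170−7.376629)/3.128154 = 0.387806
λ₂=(a−b·0.170)/D = (1.138832−7.376629·0.170)/3.128154 = -0.036825
w* = 0.387806·g + -0.036825·h:
  w_0 = 0.387806·1.2216 + -0.036825·12.5271 = 0.0124  (GE)
  w_1 = 0.387806·4.8619 + -0.036825·27.4821 = 0.8734  (Lockheed)
  w_2 = 0.387806·1.2931 + -0.036825·10.5187 = 0.1141  (Starbucks)
Σw_i=1.0000  μᵀw=0.1700
σ²=wᵀΣw=λ₁·μ_p+λ₂ = 0.387806·0.170 + -0.036825 = 0.029102 ≈ 0.0291

0.0124  0.8734  0.1141
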